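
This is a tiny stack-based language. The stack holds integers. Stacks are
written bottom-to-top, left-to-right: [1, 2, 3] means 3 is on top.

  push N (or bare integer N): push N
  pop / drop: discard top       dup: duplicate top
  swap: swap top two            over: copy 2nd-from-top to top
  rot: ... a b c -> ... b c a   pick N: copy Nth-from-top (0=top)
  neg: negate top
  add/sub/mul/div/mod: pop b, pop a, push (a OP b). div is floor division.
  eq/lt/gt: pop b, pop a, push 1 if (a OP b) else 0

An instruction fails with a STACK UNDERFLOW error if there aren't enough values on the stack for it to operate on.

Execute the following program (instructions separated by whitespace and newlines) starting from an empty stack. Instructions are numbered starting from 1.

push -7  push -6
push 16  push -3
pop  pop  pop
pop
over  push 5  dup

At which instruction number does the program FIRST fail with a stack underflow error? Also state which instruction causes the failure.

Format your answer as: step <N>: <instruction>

Answer: step 9: over

Derivation:
Step 1 ('push -7'): stack = [-7], depth = 1
Step 2 ('push -6'): stack = [-7, -6], depth = 2
Step 3 ('push 16'): stack = [-7, -6, 16], depth = 3
Step 4 ('push -3'): stack = [-7, -6, 16, -3], depth = 4
Step 5 ('pop'): stack = [-7, -6, 16], depth = 3
Step 6 ('pop'): stack = [-7, -6], depth = 2
Step 7 ('pop'): stack = [-7], depth = 1
Step 8 ('pop'): stack = [], depth = 0
Step 9 ('over'): needs 2 value(s) but depth is 0 — STACK UNDERFLOW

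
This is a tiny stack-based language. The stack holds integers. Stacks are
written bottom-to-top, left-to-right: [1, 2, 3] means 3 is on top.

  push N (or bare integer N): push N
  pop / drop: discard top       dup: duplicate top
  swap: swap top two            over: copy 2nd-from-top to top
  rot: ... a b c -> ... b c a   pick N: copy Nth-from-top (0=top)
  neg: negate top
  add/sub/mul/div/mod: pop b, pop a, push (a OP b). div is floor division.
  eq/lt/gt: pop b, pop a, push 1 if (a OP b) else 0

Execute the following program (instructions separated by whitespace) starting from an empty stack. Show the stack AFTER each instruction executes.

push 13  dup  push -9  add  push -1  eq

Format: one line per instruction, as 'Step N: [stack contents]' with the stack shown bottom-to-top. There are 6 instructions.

Step 1: [13]
Step 2: [13, 13]
Step 3: [13, 13, -9]
Step 4: [13, 4]
Step 5: [13, 4, -1]
Step 6: [13, 0]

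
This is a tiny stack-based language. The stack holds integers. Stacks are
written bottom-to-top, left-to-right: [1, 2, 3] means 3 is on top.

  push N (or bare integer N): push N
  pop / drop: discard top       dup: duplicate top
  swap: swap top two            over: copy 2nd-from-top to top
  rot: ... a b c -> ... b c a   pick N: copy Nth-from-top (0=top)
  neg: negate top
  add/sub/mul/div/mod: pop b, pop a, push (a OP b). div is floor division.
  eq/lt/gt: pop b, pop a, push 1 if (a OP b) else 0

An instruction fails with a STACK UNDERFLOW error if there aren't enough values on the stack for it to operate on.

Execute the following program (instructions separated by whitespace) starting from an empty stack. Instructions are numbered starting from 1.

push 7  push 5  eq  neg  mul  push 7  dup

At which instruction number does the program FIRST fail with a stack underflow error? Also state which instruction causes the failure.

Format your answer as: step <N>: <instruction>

Step 1 ('push 7'): stack = [7], depth = 1
Step 2 ('push 5'): stack = [7, 5], depth = 2
Step 3 ('eq'): stack = [0], depth = 1
Step 4 ('neg'): stack = [0], depth = 1
Step 5 ('mul'): needs 2 value(s) but depth is 1 — STACK UNDERFLOW

Answer: step 5: mul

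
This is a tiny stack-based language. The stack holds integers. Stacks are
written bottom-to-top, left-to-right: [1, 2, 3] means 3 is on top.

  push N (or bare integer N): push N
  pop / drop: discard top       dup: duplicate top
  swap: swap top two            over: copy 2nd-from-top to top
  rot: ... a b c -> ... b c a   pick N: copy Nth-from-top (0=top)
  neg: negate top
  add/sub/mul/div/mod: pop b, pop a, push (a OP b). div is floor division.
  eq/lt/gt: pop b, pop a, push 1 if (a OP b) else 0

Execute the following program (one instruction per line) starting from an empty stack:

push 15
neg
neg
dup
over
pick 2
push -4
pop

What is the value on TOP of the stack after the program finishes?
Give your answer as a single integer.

Answer: 15

Derivation:
After 'push 15': [15]
After 'neg': [-15]
After 'neg': [15]
After 'dup': [15, 15]
After 'over': [15, 15, 15]
After 'pick 2': [15, 15, 15, 15]
After 'push -4': [15, 15, 15, 15, -4]
After 'pop': [15, 15, 15, 15]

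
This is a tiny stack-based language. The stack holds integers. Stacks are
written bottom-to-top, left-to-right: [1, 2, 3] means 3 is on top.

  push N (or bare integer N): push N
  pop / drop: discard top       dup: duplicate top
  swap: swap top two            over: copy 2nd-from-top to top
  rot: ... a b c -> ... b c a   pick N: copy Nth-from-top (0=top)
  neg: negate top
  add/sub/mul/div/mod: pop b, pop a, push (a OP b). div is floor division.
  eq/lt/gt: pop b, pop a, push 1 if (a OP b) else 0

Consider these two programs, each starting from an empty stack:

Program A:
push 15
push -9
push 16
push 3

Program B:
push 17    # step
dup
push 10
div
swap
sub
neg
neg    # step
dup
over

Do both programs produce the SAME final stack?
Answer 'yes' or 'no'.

Program A trace:
  After 'push 15': [15]
  After 'push -9': [15, -9]
  After 'push 16': [15, -9, 16]
  After 'push 3': [15, -9, 16, 3]
Program A final stack: [15, -9, 16, 3]

Program B trace:
  After 'push 17': [17]
  After 'dup': [17, 17]
  After 'push 10': [17, 17, 10]
  After 'div': [17, 1]
  After 'swap': [1, 17]
  After 'sub': [-16]
  After 'neg': [16]
  After 'neg': [-16]
  After 'dup': [-16, -16]
  After 'over': [-16, -16, -16]
Program B final stack: [-16, -16, -16]
Same: no

Answer: no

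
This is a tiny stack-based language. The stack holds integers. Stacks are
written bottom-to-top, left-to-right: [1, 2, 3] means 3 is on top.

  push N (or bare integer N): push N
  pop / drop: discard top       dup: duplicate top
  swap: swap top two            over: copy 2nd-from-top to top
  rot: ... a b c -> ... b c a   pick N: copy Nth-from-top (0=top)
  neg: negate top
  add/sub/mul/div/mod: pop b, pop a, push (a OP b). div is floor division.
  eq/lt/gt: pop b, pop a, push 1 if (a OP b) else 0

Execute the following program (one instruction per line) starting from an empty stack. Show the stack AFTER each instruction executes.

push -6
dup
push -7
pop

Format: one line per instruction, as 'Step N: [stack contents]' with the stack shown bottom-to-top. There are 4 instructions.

Step 1: [-6]
Step 2: [-6, -6]
Step 3: [-6, -6, -7]
Step 4: [-6, -6]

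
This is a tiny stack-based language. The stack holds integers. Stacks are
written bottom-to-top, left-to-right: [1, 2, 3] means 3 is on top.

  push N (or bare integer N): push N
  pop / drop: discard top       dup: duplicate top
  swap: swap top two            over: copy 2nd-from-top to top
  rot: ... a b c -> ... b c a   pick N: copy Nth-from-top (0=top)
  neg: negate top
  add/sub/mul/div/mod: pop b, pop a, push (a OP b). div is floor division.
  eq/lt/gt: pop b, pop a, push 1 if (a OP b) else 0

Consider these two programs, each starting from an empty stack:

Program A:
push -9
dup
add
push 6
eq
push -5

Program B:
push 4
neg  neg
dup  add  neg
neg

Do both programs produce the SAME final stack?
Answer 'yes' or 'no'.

Program A trace:
  After 'push -9': [-9]
  After 'dup': [-9, -9]
  After 'add': [-18]
  After 'push 6': [-18, 6]
  After 'eq': [0]
  After 'push -5': [0, -5]
Program A final stack: [0, -5]

Program B trace:
  After 'push 4': [4]
  After 'neg': [-4]
  After 'neg': [4]
  After 'dup': [4, 4]
  After 'add': [8]
  After 'neg': [-8]
  After 'neg': [8]
Program B final stack: [8]
Same: no

Answer: no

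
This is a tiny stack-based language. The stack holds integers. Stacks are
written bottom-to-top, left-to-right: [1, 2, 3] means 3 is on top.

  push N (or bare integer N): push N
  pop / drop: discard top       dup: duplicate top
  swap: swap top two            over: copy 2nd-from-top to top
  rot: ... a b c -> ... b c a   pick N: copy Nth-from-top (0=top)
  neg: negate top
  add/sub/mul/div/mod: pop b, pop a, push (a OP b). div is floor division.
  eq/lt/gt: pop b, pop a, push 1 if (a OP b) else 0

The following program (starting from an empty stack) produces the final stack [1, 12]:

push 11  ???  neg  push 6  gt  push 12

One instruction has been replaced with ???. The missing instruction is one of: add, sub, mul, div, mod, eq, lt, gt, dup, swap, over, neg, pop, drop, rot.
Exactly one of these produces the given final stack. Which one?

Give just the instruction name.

Answer: neg

Derivation:
Stack before ???: [11]
Stack after ???:  [-11]
The instruction that transforms [11] -> [-11] is: neg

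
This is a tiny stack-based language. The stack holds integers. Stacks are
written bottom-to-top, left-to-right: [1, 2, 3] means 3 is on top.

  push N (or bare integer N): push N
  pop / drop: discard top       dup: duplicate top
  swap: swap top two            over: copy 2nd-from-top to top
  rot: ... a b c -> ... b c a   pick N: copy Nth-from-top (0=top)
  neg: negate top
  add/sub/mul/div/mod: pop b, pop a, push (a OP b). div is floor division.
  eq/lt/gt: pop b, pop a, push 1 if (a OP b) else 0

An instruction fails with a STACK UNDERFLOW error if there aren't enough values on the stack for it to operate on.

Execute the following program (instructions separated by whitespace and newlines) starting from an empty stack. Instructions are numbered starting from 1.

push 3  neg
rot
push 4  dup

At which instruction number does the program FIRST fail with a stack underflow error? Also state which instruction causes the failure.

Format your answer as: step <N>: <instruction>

Step 1 ('push 3'): stack = [3], depth = 1
Step 2 ('neg'): stack = [-3], depth = 1
Step 3 ('rot'): needs 3 value(s) but depth is 1 — STACK UNDERFLOW

Answer: step 3: rot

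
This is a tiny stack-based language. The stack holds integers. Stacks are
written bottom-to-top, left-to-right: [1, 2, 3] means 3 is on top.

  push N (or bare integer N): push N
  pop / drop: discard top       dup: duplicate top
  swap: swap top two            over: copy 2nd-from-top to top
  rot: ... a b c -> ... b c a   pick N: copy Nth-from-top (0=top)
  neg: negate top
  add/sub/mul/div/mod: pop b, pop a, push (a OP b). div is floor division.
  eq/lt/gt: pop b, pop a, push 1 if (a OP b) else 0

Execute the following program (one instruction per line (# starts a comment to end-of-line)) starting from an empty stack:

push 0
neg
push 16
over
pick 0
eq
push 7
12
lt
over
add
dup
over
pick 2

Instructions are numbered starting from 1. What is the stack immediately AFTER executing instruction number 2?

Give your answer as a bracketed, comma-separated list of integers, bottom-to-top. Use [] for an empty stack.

Answer: [0]

Derivation:
Step 1 ('push 0'): [0]
Step 2 ('neg'): [0]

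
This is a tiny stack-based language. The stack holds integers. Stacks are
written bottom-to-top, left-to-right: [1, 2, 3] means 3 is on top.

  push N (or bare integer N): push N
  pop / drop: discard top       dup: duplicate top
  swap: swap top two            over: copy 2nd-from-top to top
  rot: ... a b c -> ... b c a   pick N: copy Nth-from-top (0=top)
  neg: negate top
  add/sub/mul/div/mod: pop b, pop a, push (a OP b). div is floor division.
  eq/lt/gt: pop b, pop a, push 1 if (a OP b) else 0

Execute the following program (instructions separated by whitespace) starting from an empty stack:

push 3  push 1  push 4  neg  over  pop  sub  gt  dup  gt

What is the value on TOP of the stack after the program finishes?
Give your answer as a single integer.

After 'push 3': [3]
After 'push 1': [3, 1]
After 'push 4': [3, 1, 4]
After 'neg': [3, 1, -4]
After 'over': [3, 1, -4, 1]
After 'pop': [3, 1, -4]
After 'sub': [3, 5]
After 'gt': [0]
After 'dup': [0, 0]
After 'gt': [0]

Answer: 0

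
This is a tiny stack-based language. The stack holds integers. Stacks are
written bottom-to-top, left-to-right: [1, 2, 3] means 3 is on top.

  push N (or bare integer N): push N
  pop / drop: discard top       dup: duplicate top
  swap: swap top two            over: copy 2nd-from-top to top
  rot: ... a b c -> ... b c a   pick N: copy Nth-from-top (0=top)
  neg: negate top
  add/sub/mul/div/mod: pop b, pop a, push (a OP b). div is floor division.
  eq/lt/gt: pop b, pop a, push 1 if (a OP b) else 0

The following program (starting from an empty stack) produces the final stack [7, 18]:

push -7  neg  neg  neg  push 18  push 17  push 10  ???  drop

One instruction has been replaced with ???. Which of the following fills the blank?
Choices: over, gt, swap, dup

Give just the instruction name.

Stack before ???: [7, 18, 17, 10]
Stack after ???:  [7, 18, 1]
Checking each choice:
  over: produces [7, 18, 17, 10]
  gt: MATCH
  swap: produces [7, 18, 10]
  dup: produces [7, 18, 17, 10]


Answer: gt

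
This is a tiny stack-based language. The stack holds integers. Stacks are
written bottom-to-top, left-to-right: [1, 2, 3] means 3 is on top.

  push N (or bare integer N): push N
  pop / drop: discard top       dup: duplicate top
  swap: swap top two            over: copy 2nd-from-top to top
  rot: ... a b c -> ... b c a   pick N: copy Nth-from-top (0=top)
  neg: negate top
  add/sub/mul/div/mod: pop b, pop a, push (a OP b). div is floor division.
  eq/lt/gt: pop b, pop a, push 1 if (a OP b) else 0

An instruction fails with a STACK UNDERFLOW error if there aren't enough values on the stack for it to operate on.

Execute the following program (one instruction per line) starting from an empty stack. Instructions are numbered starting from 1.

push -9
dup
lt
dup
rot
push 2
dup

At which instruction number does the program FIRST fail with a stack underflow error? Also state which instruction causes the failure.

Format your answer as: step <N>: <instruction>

Step 1 ('push -9'): stack = [-9], depth = 1
Step 2 ('dup'): stack = [-9, -9], depth = 2
Step 3 ('lt'): stack = [0], depth = 1
Step 4 ('dup'): stack = [0, 0], depth = 2
Step 5 ('rot'): needs 3 value(s) but depth is 2 — STACK UNDERFLOW

Answer: step 5: rot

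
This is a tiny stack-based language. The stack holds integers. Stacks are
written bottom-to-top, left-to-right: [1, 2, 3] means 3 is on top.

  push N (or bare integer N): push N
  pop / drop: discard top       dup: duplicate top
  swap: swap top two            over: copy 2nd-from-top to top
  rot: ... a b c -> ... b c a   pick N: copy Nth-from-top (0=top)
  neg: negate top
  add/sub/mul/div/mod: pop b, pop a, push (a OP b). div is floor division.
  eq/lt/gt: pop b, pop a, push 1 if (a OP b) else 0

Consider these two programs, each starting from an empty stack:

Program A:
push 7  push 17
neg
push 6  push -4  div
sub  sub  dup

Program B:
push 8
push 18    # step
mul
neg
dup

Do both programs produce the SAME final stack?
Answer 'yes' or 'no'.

Program A trace:
  After 'push 7': [7]
  After 'push 17': [7, 17]
  After 'neg': [7, -17]
  After 'push 6': [7, -17, 6]
  After 'push -4': [7, -17, 6, -4]
  After 'div': [7, -17, -2]
  After 'sub': [7, -15]
  After 'sub': [22]
  After 'dup': [22, 22]
Program A final stack: [22, 22]

Program B trace:
  After 'push 8': [8]
  After 'push 18': [8, 18]
  After 'mul': [144]
  After 'neg': [-144]
  After 'dup': [-144, -144]
Program B final stack: [-144, -144]
Same: no

Answer: no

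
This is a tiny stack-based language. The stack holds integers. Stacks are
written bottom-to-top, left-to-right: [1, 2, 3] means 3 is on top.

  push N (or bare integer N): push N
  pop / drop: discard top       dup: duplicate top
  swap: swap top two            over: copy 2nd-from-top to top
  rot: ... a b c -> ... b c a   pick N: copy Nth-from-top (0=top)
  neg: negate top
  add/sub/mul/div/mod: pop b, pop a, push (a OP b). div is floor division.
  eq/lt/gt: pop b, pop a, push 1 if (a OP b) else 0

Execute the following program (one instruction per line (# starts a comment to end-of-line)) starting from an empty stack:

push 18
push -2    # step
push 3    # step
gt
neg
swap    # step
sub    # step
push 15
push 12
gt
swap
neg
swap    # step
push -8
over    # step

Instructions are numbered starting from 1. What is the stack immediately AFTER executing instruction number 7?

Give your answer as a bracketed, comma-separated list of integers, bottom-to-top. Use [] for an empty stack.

Step 1 ('push 18'): [18]
Step 2 ('push -2'): [18, -2]
Step 3 ('push 3'): [18, -2, 3]
Step 4 ('gt'): [18, 0]
Step 5 ('neg'): [18, 0]
Step 6 ('swap'): [0, 18]
Step 7 ('sub'): [-18]

Answer: [-18]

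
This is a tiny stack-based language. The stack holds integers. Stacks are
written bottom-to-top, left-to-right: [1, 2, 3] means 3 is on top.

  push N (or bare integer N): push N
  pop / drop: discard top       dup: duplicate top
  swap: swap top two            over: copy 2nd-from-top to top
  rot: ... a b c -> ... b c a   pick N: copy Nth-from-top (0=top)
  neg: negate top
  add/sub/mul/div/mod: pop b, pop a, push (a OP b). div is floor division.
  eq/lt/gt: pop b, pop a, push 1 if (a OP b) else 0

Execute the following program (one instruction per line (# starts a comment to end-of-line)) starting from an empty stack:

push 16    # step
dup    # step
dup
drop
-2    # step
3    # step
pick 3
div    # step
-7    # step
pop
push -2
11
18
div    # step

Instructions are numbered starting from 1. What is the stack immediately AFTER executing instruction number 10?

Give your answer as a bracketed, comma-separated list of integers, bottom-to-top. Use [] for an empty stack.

Answer: [16, 16, -2, 0]

Derivation:
Step 1 ('push 16'): [16]
Step 2 ('dup'): [16, 16]
Step 3 ('dup'): [16, 16, 16]
Step 4 ('drop'): [16, 16]
Step 5 ('-2'): [16, 16, -2]
Step 6 ('3'): [16, 16, -2, 3]
Step 7 ('pick 3'): [16, 16, -2, 3, 16]
Step 8 ('div'): [16, 16, -2, 0]
Step 9 ('-7'): [16, 16, -2, 0, -7]
Step 10 ('pop'): [16, 16, -2, 0]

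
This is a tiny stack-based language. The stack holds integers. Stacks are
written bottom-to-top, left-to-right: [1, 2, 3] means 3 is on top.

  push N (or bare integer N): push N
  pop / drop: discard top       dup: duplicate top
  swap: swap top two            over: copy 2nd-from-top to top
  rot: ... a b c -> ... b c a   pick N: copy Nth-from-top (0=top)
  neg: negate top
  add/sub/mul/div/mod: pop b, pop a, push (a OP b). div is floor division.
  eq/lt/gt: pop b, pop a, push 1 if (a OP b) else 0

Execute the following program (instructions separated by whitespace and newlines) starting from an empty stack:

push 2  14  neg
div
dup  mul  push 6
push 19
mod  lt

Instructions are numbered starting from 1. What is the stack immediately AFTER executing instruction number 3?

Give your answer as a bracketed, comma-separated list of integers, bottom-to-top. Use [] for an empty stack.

Step 1 ('push 2'): [2]
Step 2 ('14'): [2, 14]
Step 3 ('neg'): [2, -14]

Answer: [2, -14]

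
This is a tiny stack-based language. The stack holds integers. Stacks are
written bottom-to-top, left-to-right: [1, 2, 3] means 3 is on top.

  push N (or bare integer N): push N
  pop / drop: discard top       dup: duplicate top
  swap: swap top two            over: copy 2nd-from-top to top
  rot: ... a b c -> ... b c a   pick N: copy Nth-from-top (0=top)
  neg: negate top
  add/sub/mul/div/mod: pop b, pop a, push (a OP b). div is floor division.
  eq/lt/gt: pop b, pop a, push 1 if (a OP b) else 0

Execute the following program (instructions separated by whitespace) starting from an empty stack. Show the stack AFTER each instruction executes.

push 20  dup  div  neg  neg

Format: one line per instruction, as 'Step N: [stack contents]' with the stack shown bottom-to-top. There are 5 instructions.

Step 1: [20]
Step 2: [20, 20]
Step 3: [1]
Step 4: [-1]
Step 5: [1]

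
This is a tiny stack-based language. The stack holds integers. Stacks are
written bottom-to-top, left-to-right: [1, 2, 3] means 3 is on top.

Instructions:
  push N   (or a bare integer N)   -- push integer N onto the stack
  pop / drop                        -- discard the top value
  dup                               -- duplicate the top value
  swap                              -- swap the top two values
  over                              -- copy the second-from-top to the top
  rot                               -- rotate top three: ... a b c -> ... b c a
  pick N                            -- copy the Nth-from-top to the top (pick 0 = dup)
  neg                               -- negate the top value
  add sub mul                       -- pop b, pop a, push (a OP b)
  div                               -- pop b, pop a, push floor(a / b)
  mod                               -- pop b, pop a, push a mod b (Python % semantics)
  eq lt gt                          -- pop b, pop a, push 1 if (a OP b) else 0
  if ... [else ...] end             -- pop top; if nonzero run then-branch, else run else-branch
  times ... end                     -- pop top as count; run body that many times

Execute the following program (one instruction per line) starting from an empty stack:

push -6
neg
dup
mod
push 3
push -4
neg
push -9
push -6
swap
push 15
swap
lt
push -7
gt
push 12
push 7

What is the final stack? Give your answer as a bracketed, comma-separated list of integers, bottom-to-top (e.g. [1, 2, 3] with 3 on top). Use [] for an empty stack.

After 'push -6': [-6]
After 'neg': [6]
After 'dup': [6, 6]
After 'mod': [0]
After 'push 3': [0, 3]
After 'push -4': [0, 3, -4]
After 'neg': [0, 3, 4]
After 'push -9': [0, 3, 4, -9]
After 'push -6': [0, 3, 4, -9, -6]
After 'swap': [0, 3, 4, -6, -9]
After 'push 15': [0, 3, 4, -6, -9, 15]
After 'swap': [0, 3, 4, -6, 15, -9]
After 'lt': [0, 3, 4, -6, 0]
After 'push -7': [0, 3, 4, -6, 0, -7]
After 'gt': [0, 3, 4, -6, 1]
After 'push 12': [0, 3, 4, -6, 1, 12]
After 'push 7': [0, 3, 4, -6, 1, 12, 7]

Answer: [0, 3, 4, -6, 1, 12, 7]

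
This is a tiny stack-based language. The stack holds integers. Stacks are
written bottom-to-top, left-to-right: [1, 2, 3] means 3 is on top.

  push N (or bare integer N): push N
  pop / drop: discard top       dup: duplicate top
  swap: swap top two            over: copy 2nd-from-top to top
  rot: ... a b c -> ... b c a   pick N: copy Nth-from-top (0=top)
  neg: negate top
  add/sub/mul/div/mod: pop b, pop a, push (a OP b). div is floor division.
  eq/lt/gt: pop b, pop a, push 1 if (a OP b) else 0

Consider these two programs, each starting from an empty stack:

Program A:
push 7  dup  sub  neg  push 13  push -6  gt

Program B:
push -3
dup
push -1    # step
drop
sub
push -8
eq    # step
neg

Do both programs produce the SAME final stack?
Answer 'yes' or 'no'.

Program A trace:
  After 'push 7': [7]
  After 'dup': [7, 7]
  After 'sub': [0]
  After 'neg': [0]
  After 'push 13': [0, 13]
  After 'push -6': [0, 13, -6]
  After 'gt': [0, 1]
Program A final stack: [0, 1]

Program B trace:
  After 'push -3': [-3]
  After 'dup': [-3, -3]
  After 'push -1': [-3, -3, -1]
  After 'drop': [-3, -3]
  After 'sub': [0]
  After 'push -8': [0, -8]
  After 'eq': [0]
  After 'neg': [0]
Program B final stack: [0]
Same: no

Answer: no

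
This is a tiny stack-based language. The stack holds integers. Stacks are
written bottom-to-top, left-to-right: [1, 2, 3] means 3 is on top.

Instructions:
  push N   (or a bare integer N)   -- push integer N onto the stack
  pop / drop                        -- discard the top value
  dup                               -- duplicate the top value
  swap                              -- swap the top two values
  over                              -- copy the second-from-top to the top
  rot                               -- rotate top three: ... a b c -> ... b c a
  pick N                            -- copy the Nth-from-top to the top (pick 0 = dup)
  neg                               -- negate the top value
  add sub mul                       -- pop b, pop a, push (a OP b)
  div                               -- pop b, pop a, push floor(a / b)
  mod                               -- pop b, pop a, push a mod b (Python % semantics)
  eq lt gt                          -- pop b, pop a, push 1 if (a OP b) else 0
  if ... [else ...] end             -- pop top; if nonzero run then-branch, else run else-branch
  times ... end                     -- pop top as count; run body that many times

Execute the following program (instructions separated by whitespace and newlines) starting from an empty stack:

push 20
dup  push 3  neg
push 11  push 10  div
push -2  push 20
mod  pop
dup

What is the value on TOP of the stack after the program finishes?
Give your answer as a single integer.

Answer: 1

Derivation:
After 'push 20': [20]
After 'dup': [20, 20]
After 'push 3': [20, 20, 3]
After 'neg': [20, 20, -3]
After 'push 11': [20, 20, -3, 11]
After 'push 10': [20, 20, -3, 11, 10]
After 'div': [20, 20, -3, 1]
After 'push -2': [20, 20, -3, 1, -2]
After 'push 20': [20, 20, -3, 1, -2, 20]
After 'mod': [20, 20, -3, 1, 18]
After 'pop': [20, 20, -3, 1]
After 'dup': [20, 20, -3, 1, 1]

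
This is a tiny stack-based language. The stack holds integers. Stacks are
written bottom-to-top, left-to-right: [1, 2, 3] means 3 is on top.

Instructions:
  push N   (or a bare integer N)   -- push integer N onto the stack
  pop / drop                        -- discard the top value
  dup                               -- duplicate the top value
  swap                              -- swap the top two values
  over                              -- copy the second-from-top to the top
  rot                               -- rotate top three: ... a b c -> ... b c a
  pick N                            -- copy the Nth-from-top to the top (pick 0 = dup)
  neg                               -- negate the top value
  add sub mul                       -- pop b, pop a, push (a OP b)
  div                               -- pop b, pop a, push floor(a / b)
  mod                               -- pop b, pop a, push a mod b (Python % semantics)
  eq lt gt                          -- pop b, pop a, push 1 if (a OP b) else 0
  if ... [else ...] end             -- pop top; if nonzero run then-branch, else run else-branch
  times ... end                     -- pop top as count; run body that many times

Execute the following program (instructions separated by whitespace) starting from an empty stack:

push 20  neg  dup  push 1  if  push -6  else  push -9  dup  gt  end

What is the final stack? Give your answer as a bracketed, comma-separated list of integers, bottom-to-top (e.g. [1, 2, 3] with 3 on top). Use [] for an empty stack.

After 'push 20': [20]
After 'neg': [-20]
After 'dup': [-20, -20]
After 'push 1': [-20, -20, 1]
After 'if': [-20, -20]
After 'push -6': [-20, -20, -6]

Answer: [-20, -20, -6]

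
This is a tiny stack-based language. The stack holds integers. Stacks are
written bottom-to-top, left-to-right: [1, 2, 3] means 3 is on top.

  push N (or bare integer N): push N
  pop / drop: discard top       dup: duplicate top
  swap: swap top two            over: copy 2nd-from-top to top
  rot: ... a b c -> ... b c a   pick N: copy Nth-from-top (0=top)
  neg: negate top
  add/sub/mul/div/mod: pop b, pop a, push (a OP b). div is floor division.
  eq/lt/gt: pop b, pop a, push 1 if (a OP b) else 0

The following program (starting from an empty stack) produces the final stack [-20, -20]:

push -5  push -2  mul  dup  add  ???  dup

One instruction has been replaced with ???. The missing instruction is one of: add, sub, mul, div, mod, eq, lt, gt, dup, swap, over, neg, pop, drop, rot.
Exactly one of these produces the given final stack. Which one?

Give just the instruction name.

Stack before ???: [20]
Stack after ???:  [-20]
The instruction that transforms [20] -> [-20] is: neg

Answer: neg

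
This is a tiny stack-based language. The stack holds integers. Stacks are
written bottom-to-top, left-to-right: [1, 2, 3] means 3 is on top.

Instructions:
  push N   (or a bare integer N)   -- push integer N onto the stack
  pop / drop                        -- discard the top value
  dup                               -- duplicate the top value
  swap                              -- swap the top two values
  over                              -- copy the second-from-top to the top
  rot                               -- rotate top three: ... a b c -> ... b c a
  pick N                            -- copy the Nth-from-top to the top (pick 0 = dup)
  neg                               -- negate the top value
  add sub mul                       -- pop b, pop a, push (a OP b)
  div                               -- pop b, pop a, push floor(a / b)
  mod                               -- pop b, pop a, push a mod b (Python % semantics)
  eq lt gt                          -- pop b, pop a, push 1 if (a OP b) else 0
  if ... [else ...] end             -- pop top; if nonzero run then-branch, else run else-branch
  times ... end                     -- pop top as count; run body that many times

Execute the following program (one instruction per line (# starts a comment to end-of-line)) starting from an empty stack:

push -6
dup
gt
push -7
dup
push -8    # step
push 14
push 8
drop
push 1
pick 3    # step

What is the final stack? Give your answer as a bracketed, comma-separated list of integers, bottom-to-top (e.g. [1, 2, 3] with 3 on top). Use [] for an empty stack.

After 'push -6': [-6]
After 'dup': [-6, -6]
After 'gt': [0]
After 'push -7': [0, -7]
After 'dup': [0, -7, -7]
After 'push -8': [0, -7, -7, -8]
After 'push 14': [0, -7, -7, -8, 14]
After 'push 8': [0, -7, -7, -8, 14, 8]
After 'drop': [0, -7, -7, -8, 14]
After 'push 1': [0, -7, -7, -8, 14, 1]
After 'pick 3': [0, -7, -7, -8, 14, 1, -7]

Answer: [0, -7, -7, -8, 14, 1, -7]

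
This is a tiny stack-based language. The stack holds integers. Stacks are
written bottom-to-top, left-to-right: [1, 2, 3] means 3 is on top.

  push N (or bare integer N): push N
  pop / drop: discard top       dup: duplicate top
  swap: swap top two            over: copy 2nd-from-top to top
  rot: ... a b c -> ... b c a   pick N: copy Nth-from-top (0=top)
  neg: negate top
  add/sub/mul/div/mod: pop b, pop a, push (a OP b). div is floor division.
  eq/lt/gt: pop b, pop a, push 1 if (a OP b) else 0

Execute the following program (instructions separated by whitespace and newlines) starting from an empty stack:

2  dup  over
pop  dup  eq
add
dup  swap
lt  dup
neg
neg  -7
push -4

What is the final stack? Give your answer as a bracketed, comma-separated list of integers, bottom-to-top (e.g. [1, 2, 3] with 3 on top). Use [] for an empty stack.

Answer: [0, 0, -7, -4]

Derivation:
After 'push 2': [2]
After 'dup': [2, 2]
After 'over': [2, 2, 2]
After 'pop': [2, 2]
After 'dup': [2, 2, 2]
After 'eq': [2, 1]
After 'add': [3]
After 'dup': [3, 3]
After 'swap': [3, 3]
After 'lt': [0]
After 'dup': [0, 0]
After 'neg': [0, 0]
After 'neg': [0, 0]
After 'push -7': [0, 0, -7]
After 'push -4': [0, 0, -7, -4]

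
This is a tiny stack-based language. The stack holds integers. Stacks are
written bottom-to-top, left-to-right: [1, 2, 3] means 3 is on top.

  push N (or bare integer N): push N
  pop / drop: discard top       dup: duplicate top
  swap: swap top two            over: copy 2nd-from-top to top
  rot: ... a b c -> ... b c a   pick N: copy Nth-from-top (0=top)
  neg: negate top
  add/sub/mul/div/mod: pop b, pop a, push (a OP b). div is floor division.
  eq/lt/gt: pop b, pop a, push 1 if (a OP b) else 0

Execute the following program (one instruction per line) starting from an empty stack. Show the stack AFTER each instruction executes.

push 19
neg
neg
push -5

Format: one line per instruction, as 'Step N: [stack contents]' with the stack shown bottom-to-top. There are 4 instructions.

Step 1: [19]
Step 2: [-19]
Step 3: [19]
Step 4: [19, -5]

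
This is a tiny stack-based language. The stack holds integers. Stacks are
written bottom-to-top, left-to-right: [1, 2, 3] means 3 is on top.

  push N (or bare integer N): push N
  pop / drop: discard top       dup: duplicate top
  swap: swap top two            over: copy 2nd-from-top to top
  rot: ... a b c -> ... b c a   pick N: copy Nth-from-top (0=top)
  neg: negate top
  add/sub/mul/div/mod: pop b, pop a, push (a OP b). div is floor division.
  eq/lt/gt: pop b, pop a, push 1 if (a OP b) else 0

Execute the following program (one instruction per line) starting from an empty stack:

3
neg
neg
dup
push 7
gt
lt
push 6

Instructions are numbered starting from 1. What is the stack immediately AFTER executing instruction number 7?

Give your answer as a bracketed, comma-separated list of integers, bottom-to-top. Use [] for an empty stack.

Answer: [0]

Derivation:
Step 1 ('3'): [3]
Step 2 ('neg'): [-3]
Step 3 ('neg'): [3]
Step 4 ('dup'): [3, 3]
Step 5 ('push 7'): [3, 3, 7]
Step 6 ('gt'): [3, 0]
Step 7 ('lt'): [0]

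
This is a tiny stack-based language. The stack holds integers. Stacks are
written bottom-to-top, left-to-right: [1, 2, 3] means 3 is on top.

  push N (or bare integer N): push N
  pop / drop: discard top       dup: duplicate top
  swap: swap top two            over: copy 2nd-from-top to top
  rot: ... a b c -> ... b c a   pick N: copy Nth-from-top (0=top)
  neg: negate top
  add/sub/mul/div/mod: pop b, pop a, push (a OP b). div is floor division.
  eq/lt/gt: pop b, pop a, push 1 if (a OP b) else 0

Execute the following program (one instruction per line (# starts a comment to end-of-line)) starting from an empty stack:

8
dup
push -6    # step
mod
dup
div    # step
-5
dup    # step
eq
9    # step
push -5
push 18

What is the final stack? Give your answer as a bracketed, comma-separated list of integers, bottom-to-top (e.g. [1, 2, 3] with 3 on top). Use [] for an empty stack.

After 'push 8': [8]
After 'dup': [8, 8]
After 'push -6': [8, 8, -6]
After 'mod': [8, -4]
After 'dup': [8, -4, -4]
After 'div': [8, 1]
After 'push -5': [8, 1, -5]
After 'dup': [8, 1, -5, -5]
After 'eq': [8, 1, 1]
After 'push 9': [8, 1, 1, 9]
After 'push -5': [8, 1, 1, 9, -5]
After 'push 18': [8, 1, 1, 9, -5, 18]

Answer: [8, 1, 1, 9, -5, 18]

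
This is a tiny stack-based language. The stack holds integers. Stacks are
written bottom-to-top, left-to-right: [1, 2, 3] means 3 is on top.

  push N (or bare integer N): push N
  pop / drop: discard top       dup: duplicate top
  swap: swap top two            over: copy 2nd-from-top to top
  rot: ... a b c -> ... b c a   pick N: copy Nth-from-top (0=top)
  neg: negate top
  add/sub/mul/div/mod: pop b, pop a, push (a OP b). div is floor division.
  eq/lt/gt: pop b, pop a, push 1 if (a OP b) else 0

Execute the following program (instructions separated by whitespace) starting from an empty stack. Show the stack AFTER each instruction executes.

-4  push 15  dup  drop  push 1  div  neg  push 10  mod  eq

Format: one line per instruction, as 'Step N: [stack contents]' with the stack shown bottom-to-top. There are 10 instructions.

Step 1: [-4]
Step 2: [-4, 15]
Step 3: [-4, 15, 15]
Step 4: [-4, 15]
Step 5: [-4, 15, 1]
Step 6: [-4, 15]
Step 7: [-4, -15]
Step 8: [-4, -15, 10]
Step 9: [-4, 5]
Step 10: [0]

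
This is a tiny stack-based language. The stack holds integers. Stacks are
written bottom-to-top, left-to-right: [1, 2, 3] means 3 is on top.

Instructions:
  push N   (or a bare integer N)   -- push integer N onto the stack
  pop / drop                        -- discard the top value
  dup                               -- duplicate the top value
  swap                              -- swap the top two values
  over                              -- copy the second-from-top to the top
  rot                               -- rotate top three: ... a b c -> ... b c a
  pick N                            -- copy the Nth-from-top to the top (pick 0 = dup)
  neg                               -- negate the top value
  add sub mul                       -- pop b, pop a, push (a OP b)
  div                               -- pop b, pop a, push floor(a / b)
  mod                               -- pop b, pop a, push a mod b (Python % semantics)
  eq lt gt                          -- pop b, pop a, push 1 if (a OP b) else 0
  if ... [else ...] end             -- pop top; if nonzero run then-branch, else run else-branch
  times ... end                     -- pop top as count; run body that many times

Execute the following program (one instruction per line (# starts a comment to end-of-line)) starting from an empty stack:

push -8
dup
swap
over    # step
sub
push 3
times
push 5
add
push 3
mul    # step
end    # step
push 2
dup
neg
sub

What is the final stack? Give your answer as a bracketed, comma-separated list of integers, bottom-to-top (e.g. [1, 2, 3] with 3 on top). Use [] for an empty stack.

Answer: [-8, 195, 4]

Derivation:
After 'push -8': [-8]
After 'dup': [-8, -8]
After 'swap': [-8, -8]
After 'over': [-8, -8, -8]
After 'sub': [-8, 0]
After 'push 3': [-8, 0, 3]
After 'times': [-8, 0]
After 'push 5': [-8, 0, 5]
After 'add': [-8, 5]
After 'push 3': [-8, 5, 3]
After 'mul': [-8, 15]
After 'push 5': [-8, 15, 5]
After 'add': [-8, 20]
After 'push 3': [-8, 20, 3]
After 'mul': [-8, 60]
After 'push 5': [-8, 60, 5]
After 'add': [-8, 65]
After 'push 3': [-8, 65, 3]
After 'mul': [-8, 195]
After 'push 2': [-8, 195, 2]
After 'dup': [-8, 195, 2, 2]
After 'neg': [-8, 195, 2, -2]
After 'sub': [-8, 195, 4]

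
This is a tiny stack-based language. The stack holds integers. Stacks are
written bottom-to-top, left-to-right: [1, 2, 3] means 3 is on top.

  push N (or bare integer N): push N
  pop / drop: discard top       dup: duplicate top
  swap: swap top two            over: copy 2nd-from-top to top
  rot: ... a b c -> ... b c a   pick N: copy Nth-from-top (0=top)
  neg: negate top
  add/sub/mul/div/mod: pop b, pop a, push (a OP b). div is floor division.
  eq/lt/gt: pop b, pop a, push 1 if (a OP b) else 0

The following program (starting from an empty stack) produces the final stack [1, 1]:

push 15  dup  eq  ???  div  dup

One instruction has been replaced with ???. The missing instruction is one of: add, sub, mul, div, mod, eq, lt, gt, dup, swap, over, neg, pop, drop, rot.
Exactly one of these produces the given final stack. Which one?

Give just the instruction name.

Stack before ???: [1]
Stack after ???:  [1, 1]
The instruction that transforms [1] -> [1, 1] is: dup

Answer: dup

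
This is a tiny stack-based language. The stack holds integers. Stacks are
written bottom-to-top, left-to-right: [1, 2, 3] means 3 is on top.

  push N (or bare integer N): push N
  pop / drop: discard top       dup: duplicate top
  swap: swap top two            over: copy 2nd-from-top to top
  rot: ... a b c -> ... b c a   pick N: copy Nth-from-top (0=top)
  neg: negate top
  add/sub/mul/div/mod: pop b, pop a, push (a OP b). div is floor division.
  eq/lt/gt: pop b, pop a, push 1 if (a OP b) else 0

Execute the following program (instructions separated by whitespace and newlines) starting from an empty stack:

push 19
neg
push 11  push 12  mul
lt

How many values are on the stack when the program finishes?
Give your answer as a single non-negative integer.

Answer: 1

Derivation:
After 'push 19': stack = [19] (depth 1)
After 'neg': stack = [-19] (depth 1)
After 'push 11': stack = [-19, 11] (depth 2)
After 'push 12': stack = [-19, 11, 12] (depth 3)
After 'mul': stack = [-19, 132] (depth 2)
After 'lt': stack = [1] (depth 1)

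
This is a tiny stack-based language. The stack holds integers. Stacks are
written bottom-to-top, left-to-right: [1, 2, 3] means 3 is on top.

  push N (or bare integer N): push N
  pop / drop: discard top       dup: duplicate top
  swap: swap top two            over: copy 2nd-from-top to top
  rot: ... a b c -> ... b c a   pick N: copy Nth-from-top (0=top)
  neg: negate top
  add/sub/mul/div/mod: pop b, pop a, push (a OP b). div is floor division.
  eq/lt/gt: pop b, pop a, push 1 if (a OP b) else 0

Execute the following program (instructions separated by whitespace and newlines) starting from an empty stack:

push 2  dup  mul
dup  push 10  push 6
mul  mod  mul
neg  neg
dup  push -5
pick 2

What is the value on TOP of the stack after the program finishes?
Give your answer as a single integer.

After 'push 2': [2]
After 'dup': [2, 2]
After 'mul': [4]
After 'dup': [4, 4]
After 'push 10': [4, 4, 10]
After 'push 6': [4, 4, 10, 6]
After 'mul': [4, 4, 60]
After 'mod': [4, 4]
After 'mul': [16]
After 'neg': [-16]
After 'neg': [16]
After 'dup': [16, 16]
After 'push -5': [16, 16, -5]
After 'pick 2': [16, 16, -5, 16]

Answer: 16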